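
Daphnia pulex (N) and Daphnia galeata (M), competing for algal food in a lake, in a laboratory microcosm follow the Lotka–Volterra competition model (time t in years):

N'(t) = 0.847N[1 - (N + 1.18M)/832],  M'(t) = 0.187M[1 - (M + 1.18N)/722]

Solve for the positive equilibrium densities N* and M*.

Setting both brackets to zero gives the nullclines N + 1.18M = 832 and 1.18N + M = 722.
Substituting M = 722 - 1.18N into the first: N(1 - 1.18·1.18) = 832 - 1.18·722.
So N* = -20/-0.392 = 50.9, and then M* = 722 - 1.18·50.9 = 662.

N* ≈ 50.9, M* ≈ 662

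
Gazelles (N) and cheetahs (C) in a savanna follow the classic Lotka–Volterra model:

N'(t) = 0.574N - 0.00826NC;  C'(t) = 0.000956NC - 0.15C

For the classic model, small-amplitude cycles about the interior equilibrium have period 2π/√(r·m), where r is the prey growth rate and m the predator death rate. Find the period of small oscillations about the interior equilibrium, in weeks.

T ≈ 21.4 weeks

Here r = 0.574 and m = 0.15, so r·m = 0.0861.
ω = √0.0861 = 0.293 per week, hence T = 2π/ω ≈ 21.4 weeks.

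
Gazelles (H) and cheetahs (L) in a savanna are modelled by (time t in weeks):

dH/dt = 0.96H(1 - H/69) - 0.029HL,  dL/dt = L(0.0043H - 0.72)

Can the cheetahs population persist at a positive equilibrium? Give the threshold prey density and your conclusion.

The predator equation gives dL/dt > 0 only when H > 0.72/0.0043 = 167.
Without the predator, H → K = 69. Since 69 < 167, the predator cannot invade.

Threshold H = 167; K < 167, so no, the predator goes extinct.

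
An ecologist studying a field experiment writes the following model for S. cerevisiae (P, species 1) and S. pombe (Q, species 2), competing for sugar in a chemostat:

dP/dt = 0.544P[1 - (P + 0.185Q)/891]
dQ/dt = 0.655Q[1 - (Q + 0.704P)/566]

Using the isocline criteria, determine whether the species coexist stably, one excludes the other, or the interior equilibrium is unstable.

species 1 excludes species 2

Compare the nullcline intercepts: K1/α12 = 891/0.185 = 4820 > K2 = 566; K2/α21 = 566/0.704 = 804 < K1 = 891.
Since the inequalities point opposite ways, species 1 can invade but species 2 cannot.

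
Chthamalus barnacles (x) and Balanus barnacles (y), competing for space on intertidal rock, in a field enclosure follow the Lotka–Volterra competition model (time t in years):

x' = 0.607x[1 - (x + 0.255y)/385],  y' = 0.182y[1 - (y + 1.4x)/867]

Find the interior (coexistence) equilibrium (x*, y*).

x* ≈ 255, y* ≈ 510

Setting both brackets to zero gives the nullclines x + 0.255y = 385 and 1.4x + y = 867.
Substituting y = 867 - 1.4x into the first: x(1 - 0.255·1.4) = 385 - 0.255·867.
So x* = 164/0.643 = 255, and then y* = 867 - 1.4·255 = 510.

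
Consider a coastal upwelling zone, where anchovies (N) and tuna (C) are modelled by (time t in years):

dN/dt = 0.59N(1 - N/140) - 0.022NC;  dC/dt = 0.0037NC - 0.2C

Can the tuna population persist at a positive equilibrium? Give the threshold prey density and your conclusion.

The predator equation gives dC/dt > 0 only when N > 0.2/0.0037 = 54.1.
Without the predator, N → K = 140. Since 140 > 54.1, the predator can invade and persist.

Threshold N = 54.1; K > 54.1, so yes, the predator persists.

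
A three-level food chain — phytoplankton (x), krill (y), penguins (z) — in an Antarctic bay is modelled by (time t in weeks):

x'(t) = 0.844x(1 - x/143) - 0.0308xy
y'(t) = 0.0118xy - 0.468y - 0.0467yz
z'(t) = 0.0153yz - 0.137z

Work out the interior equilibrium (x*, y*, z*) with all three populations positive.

x* ≈ 96.3, y* ≈ 8.95, z* ≈ 14.3

From dz/dt = 0: 0.0153y* = 0.137, so y* = 8.95.
From dx/dt = 0: 0.844(1 - x*/143) = 0.0308·8.95, giving x* = 143·(1 - 0.327) = 96.3.
From dy/dt = 0: 0.0118·96.3 - 0.468 = 0.0467z*, so z* = 0.668/0.0467 = 14.3.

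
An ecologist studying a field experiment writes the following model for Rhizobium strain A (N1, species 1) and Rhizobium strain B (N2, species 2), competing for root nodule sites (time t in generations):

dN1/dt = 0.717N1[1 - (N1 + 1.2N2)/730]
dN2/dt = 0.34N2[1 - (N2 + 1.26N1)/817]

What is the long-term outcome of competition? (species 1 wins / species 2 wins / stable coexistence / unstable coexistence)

unstable coexistence (outcome depends on initial conditions)

Compare the nullcline intercepts: K1/α12 = 730/1.2 = 608 < K2 = 817; K2/α21 = 817/1.26 = 648 < K1 = 730.
Since both are reversed, neither can invade when rare; the interior point is a saddle.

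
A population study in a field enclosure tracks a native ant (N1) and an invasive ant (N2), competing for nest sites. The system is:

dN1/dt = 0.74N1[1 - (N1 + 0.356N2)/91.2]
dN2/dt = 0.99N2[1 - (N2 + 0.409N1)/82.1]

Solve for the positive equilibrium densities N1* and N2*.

N1* ≈ 72.5, N2* ≈ 52.4

Setting both brackets to zero gives the nullclines N1 + 0.356N2 = 91.2 and 0.409N1 + N2 = 82.1.
Substituting N2 = 82.1 - 0.409N1 into the first: N1(1 - 0.356·0.409) = 91.2 - 0.356·82.1.
So N1* = 62/0.854 = 72.5, and then N2* = 82.1 - 0.409·72.5 = 52.4.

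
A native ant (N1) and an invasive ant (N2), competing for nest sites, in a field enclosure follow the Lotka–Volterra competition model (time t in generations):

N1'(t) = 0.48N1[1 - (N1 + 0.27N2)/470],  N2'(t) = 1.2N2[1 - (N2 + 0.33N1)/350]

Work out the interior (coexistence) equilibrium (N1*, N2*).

Setting both brackets to zero gives the nullclines N1 + 0.27N2 = 470 and 0.33N1 + N2 = 350.
Substituting N2 = 350 - 0.33N1 into the first: N1(1 - 0.27·0.33) = 470 - 0.27·350.
So N1* = 376/0.911 = 412, and then N2* = 350 - 0.33·412 = 214.

N1* ≈ 412, N2* ≈ 214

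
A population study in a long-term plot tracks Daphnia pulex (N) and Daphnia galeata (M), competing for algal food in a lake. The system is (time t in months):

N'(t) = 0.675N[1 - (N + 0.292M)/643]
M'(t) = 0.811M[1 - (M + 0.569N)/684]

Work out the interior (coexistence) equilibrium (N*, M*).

N* ≈ 532, M* ≈ 382

Setting both brackets to zero gives the nullclines N + 0.292M = 643 and 0.569N + M = 684.
Substituting M = 684 - 0.569N into the first: N(1 - 0.292·0.569) = 643 - 0.292·684.
So N* = 443/0.834 = 532, and then M* = 684 - 0.569·532 = 382.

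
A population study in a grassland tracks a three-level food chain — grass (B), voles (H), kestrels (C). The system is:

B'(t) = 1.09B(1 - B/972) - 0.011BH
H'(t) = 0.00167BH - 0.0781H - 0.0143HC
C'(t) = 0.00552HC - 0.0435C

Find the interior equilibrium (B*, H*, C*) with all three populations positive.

B* ≈ 895, H* ≈ 7.88, C* ≈ 99

From dC/dt = 0: 0.00552H* = 0.0435, so H* = 7.88.
From dB/dt = 0: 1.09(1 - B*/972) = 0.011·7.88, giving B* = 972·(1 - 0.0795) = 895.
From dH/dt = 0: 0.00167·895 - 0.0781 = 0.0143C*, so C* = 1.42/0.0143 = 99.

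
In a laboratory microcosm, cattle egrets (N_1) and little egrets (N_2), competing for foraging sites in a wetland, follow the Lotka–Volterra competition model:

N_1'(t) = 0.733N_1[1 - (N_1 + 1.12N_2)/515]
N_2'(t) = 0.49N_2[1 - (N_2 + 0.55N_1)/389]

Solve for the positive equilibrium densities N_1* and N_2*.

N_1* ≈ 207, N_2* ≈ 275

Setting both brackets to zero gives the nullclines N_1 + 1.12N_2 = 515 and 0.55N_1 + N_2 = 389.
Substituting N_2 = 389 - 0.55N_1 into the first: N_1(1 - 1.12·0.55) = 515 - 1.12·389.
So N_1* = 79.3/0.384 = 207, and then N_2* = 389 - 0.55·207 = 275.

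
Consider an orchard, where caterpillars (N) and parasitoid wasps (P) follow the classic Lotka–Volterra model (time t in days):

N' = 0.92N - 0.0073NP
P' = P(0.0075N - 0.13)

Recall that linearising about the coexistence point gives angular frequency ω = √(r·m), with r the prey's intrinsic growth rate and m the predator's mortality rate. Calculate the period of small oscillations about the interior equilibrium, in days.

Here r = 0.92 and m = 0.13, so r·m = 0.12.
ω = √0.12 = 0.346 per day, hence T = 2π/ω ≈ 18.2 days.

T ≈ 18.2 days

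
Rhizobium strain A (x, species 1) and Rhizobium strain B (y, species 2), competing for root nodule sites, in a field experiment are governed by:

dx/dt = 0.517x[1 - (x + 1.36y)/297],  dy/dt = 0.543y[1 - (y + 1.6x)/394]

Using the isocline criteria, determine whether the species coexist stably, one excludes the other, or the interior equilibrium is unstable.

Compare the nullcline intercepts: K1/α12 = 297/1.36 = 218 < K2 = 394; K2/α21 = 394/1.6 = 246 < K1 = 297.
Since both are reversed, neither can invade when rare; the interior point is a saddle.

unstable coexistence (outcome depends on initial conditions)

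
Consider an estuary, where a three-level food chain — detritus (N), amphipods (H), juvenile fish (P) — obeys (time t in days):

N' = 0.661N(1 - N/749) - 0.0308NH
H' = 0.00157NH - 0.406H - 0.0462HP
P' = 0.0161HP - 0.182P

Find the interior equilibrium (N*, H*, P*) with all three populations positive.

N* ≈ 354, H* ≈ 11.3, P* ≈ 3.26

From dP/dt = 0: 0.0161H* = 0.182, so H* = 11.3.
From dN/dt = 0: 0.661(1 - N*/749) = 0.0308·11.3, giving N* = 749·(1 - 0.527) = 354.
From dH/dt = 0: 0.00157·354 - 0.406 = 0.0462P*, so P* = 0.151/0.0462 = 3.26.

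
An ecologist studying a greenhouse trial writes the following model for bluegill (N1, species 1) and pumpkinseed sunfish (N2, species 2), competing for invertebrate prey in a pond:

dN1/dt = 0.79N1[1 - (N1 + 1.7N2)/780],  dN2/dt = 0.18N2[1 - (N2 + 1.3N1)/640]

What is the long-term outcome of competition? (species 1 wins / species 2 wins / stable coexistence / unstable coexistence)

Compare the nullcline intercepts: K1/α12 = 780/1.7 = 459 < K2 = 640; K2/α21 = 640/1.3 = 492 < K1 = 780.
Since both are reversed, neither can invade when rare; the interior point is a saddle.

unstable coexistence (outcome depends on initial conditions)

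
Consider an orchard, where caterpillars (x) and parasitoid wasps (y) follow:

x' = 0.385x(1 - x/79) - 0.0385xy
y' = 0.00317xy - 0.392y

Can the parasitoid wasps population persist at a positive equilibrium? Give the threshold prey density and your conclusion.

Threshold x = 124; K < 124, so no, the predator goes extinct.

The predator equation gives dy/dt > 0 only when x > 0.392/0.00317 = 124.
Without the predator, x → K = 79. Since 79 < 124, the predator cannot invade.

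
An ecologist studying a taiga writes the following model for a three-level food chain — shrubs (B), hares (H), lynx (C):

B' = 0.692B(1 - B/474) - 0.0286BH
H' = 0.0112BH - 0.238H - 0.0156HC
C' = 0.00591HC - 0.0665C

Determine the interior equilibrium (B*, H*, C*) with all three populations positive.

B* ≈ 254, H* ≈ 11.3, C* ≈ 167

From dC/dt = 0: 0.00591H* = 0.0665, so H* = 11.3.
From dB/dt = 0: 0.692(1 - B*/474) = 0.0286·11.3, giving B* = 474·(1 - 0.465) = 254.
From dH/dt = 0: 0.0112·254 - 0.238 = 0.0156C*, so C* = 2.6/0.0156 = 167.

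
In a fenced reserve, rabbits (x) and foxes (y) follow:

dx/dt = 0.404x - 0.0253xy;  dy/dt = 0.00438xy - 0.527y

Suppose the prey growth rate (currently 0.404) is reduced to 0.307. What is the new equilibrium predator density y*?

At the interior fixed point, setting dx/dt = 0 with x > 0 fixes y* = (prey growth rate)/(xy coefficient) — independent of the other coefficients.
With the change, y* = 0.307/0.0253 = 12.1; it falls from 16.

y* ≈ 12.1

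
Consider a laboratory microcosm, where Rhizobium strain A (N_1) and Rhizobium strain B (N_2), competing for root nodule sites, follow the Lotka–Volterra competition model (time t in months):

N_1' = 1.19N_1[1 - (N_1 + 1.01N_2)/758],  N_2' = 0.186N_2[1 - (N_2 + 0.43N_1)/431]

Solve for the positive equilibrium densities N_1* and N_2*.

N_1* ≈ 570, N_2* ≈ 186

Setting both brackets to zero gives the nullclines N_1 + 1.01N_2 = 758 and 0.43N_1 + N_2 = 431.
Substituting N_2 = 431 - 0.43N_1 into the first: N_1(1 - 1.01·0.43) = 758 - 1.01·431.
So N_1* = 323/0.566 = 570, and then N_2* = 431 - 0.43·570 = 186.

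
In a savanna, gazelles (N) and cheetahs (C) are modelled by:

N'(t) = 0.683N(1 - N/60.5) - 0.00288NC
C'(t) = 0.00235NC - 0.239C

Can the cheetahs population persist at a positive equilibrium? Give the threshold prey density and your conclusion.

The predator equation gives dC/dt > 0 only when N > 0.239/0.00235 = 102.
Without the predator, N → K = 60.5. Since 60.5 < 102, the predator cannot invade.

Threshold N = 102; K < 102, so no, the predator goes extinct.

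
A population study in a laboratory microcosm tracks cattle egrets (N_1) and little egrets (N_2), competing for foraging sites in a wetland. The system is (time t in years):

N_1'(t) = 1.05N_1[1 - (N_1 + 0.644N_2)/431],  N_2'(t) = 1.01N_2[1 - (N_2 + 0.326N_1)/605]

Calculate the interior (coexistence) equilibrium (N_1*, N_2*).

Setting both brackets to zero gives the nullclines N_1 + 0.644N_2 = 431 and 0.326N_1 + N_2 = 605.
Substituting N_2 = 605 - 0.326N_1 into the first: N_1(1 - 0.644·0.326) = 431 - 0.644·605.
So N_1* = 41.4/0.79 = 52.4, and then N_2* = 605 - 0.326·52.4 = 588.

N_1* ≈ 52.4, N_2* ≈ 588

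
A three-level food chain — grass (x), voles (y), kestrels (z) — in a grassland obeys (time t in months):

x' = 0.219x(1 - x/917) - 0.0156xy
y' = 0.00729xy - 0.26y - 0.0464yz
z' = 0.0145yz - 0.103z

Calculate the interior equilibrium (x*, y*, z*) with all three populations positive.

From dz/dt = 0: 0.0145y* = 0.103, so y* = 7.1.
From dx/dt = 0: 0.219(1 - x*/917) = 0.0156·7.1, giving x* = 917·(1 - 0.506) = 453.
From dy/dt = 0: 0.00729·453 - 0.26 = 0.0464z*, so z* = 3.04/0.0464 = 65.6.

x* ≈ 453, y* ≈ 7.1, z* ≈ 65.6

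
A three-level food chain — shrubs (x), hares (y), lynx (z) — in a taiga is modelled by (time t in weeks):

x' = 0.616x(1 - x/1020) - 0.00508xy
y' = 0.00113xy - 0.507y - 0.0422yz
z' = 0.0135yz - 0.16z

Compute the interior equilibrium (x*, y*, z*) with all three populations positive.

From dz/dt = 0: 0.0135y* = 0.16, so y* = 11.9.
From dx/dt = 0: 0.616(1 - x*/1020) = 0.00508·11.9, giving x* = 1020·(1 - 0.0977) = 920.
From dy/dt = 0: 0.00113·920 - 0.507 = 0.0422z*, so z* = 0.533/0.0422 = 12.6.

x* ≈ 920, y* ≈ 11.9, z* ≈ 12.6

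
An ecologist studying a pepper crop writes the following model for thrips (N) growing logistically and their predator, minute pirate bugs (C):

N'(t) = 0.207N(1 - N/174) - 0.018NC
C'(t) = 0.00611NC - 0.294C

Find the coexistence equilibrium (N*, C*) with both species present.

From dC/dt = 0 with C > 0: 0.00611N* = 0.294, so N* = 48.1.
Substitute into dN/dt = 0: 0.207(1 - 48.1/174) = 0.018C*.
The bracket is 0.723, giving C* = 0.15/0.018 = 8.32.

N* ≈ 48.1, C* ≈ 8.32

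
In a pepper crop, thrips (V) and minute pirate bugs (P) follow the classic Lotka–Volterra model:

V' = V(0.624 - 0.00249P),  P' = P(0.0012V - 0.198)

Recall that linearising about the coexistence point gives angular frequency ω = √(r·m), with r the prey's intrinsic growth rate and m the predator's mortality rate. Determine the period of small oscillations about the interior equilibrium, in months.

T ≈ 17.9 months

Here r = 0.624 and m = 0.198, so r·m = 0.124.
ω = √0.124 = 0.351 per month, hence T = 2π/ω ≈ 17.9 months.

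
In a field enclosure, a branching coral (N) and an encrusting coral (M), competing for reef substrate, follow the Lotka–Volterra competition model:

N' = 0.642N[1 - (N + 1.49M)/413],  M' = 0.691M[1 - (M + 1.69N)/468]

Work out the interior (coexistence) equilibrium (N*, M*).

Setting both brackets to zero gives the nullclines N + 1.49M = 413 and 1.69N + M = 468.
Substituting M = 468 - 1.69N into the first: N(1 - 1.49·1.69) = 413 - 1.49·468.
So N* = -284/-1.52 = 187, and then M* = 468 - 1.69·187 = 151.

N* ≈ 187, M* ≈ 151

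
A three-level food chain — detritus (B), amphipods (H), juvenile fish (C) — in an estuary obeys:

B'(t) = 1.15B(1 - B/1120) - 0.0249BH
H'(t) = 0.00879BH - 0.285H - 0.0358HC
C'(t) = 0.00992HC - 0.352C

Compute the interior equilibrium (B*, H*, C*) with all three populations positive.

From dC/dt = 0: 0.00992H* = 0.352, so H* = 35.5.
From dB/dt = 0: 1.15(1 - B*/1120) = 0.0249·35.5, giving B* = 1120·(1 - 0.768) = 260.
From dH/dt = 0: 0.00879·260 - 0.285 = 0.0358C*, so C* = 2/0.0358 = 55.8.

B* ≈ 260, H* ≈ 35.5, C* ≈ 55.8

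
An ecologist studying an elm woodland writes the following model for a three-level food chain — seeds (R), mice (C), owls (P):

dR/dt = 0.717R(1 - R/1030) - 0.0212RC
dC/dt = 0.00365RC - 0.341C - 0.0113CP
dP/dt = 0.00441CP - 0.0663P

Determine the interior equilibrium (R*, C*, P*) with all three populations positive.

R* ≈ 572, C* ≈ 15, P* ≈ 155

From dP/dt = 0: 0.00441C* = 0.0663, so C* = 15.
From dR/dt = 0: 0.717(1 - R*/1030) = 0.0212·15, giving R* = 1030·(1 - 0.445) = 572.
From dC/dt = 0: 0.00365·572 - 0.341 = 0.0113P*, so P* = 1.75/0.0113 = 155.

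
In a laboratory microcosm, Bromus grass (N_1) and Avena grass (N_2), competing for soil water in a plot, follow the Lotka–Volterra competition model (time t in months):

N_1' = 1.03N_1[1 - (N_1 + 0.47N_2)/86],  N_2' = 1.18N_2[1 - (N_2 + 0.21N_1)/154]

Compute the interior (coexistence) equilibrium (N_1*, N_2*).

Setting both brackets to zero gives the nullclines N_1 + 0.47N_2 = 86 and 0.21N_1 + N_2 = 154.
Substituting N_2 = 154 - 0.21N_1 into the first: N_1(1 - 0.47·0.21) = 86 - 0.47·154.
So N_1* = 13.6/0.901 = 15.1, and then N_2* = 154 - 0.21·15.1 = 151.

N_1* ≈ 15.1, N_2* ≈ 151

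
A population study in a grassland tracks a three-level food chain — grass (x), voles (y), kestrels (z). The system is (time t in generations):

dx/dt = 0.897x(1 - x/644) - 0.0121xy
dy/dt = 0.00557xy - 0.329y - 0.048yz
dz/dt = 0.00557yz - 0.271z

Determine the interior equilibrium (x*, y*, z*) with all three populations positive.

x* ≈ 221, y* ≈ 48.7, z* ≈ 18.8

From dz/dt = 0: 0.00557y* = 0.271, so y* = 48.7.
From dx/dt = 0: 0.897(1 - x*/644) = 0.0121·48.7, giving x* = 644·(1 - 0.656) = 221.
From dy/dt = 0: 0.00557·221 - 0.329 = 0.048z*, so z* = 0.904/0.048 = 18.8.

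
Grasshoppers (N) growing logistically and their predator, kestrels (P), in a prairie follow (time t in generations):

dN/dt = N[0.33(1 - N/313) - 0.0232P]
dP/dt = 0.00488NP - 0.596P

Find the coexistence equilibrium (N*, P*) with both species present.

N* ≈ 122, P* ≈ 8.67

From dP/dt = 0 with P > 0: 0.00488N* = 0.596, so N* = 122.
Substitute into dN/dt = 0: 0.33(1 - 122/313) = 0.0232P*.
The bracket is 0.61, giving P* = 0.201/0.0232 = 8.67.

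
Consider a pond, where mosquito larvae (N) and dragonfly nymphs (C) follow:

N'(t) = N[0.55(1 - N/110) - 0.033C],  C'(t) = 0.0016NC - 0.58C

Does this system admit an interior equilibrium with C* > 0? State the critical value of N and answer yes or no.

The predator equation gives dC/dt > 0 only when N > 0.58/0.0016 = 362.
Without the predator, N → K = 110. Since 110 < 362, the predator cannot invade.

Threshold N = 362; K < 362, so no, the predator goes extinct.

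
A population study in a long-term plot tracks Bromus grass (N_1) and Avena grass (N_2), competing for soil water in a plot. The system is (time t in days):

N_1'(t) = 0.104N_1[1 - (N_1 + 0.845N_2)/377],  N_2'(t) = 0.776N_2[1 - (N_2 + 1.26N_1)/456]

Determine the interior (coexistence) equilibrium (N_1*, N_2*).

Setting both brackets to zero gives the nullclines N_1 + 0.845N_2 = 377 and 1.26N_1 + N_2 = 456.
Substituting N_2 = 456 - 1.26N_1 into the first: N_1(1 - 0.845·1.26) = 377 - 0.845·456.
So N_1* = -8.32/-0.0647 = 129, and then N_2* = 456 - 1.26·129 = 294.

N_1* ≈ 129, N_2* ≈ 294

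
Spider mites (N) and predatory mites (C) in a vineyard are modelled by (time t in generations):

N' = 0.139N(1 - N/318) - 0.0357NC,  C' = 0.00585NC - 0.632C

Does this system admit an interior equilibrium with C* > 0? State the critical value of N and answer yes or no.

Threshold N = 108; K > 108, so yes, the predator persists.

The predator equation gives dC/dt > 0 only when N > 0.632/0.00585 = 108.
Without the predator, N → K = 318. Since 318 > 108, the predator can invade and persist.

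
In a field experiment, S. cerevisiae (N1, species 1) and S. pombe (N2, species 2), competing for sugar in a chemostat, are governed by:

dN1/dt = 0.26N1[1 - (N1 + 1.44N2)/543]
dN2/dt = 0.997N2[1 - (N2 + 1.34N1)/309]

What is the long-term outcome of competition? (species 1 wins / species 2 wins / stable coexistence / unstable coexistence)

Compare the nullcline intercepts: K1/α12 = 543/1.44 = 377 > K2 = 309; K2/α21 = 309/1.34 = 231 < K1 = 543.
Since the inequalities point opposite ways, species 1 can invade but species 2 cannot.

species 1 excludes species 2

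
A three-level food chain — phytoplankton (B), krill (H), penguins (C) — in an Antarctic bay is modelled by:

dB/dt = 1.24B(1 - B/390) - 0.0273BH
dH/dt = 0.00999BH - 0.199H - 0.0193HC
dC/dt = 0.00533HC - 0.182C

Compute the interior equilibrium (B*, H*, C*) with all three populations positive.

B* ≈ 96.8, H* ≈ 34.1, C* ≈ 39.8

From dC/dt = 0: 0.00533H* = 0.182, so H* = 34.1.
From dB/dt = 0: 1.24(1 - B*/390) = 0.0273·34.1, giving B* = 390·(1 - 0.752) = 96.8.
From dH/dt = 0: 0.00999·96.8 - 0.199 = 0.0193C*, so C* = 0.768/0.0193 = 39.8.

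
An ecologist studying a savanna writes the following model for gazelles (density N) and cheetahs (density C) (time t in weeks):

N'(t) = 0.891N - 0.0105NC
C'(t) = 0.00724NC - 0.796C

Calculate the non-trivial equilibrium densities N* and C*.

Set dC/dt = 0 with C > 0: 0.00724N - 0.796 = 0, so N* = 0.796/0.00724 = 110.
Set dN/dt = 0 with N > 0: 0.891 - 0.0105C = 0, so C* = 0.891/0.0105 = 84.9.

N* ≈ 110, C* ≈ 84.9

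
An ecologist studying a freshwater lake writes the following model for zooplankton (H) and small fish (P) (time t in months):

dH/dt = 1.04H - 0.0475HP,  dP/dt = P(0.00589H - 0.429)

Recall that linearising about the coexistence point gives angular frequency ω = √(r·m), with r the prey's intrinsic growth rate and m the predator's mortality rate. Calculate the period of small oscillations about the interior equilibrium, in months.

Here r = 1.04 and m = 0.429, so r·m = 0.446.
ω = √0.446 = 0.668 per month, hence T = 2π/ω ≈ 9.41 months.

T ≈ 9.41 months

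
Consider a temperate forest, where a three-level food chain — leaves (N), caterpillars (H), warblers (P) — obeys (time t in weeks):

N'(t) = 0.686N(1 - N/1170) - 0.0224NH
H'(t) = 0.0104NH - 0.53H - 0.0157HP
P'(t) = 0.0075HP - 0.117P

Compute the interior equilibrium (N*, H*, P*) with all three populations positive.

N* ≈ 574, H* ≈ 15.6, P* ≈ 346

From dP/dt = 0: 0.0075H* = 0.117, so H* = 15.6.
From dN/dt = 0: 0.686(1 - N*/1170) = 0.0224·15.6, giving N* = 1170·(1 - 0.509) = 574.
From dH/dt = 0: 0.0104·574 - 0.53 = 0.0157P*, so P* = 5.44/0.0157 = 346.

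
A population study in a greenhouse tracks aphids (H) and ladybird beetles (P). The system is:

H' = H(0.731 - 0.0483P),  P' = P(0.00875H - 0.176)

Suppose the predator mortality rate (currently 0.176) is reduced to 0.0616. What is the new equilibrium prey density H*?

H* ≈ 7.04

At the interior fixed point, setting dP/dt = 0 with P > 0 fixes H* = (predator death rate)/(HP coefficient) — independent of the other coefficients.
With the change, H* = 0.0616/0.00875 = 7.04; it falls from 20.1.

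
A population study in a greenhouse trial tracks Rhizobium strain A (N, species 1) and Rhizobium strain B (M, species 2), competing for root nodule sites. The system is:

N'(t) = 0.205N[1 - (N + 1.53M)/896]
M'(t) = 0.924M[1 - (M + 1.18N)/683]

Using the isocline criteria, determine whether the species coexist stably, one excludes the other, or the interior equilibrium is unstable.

unstable coexistence (outcome depends on initial conditions)

Compare the nullcline intercepts: K1/α12 = 896/1.53 = 586 < K2 = 683; K2/α21 = 683/1.18 = 579 < K1 = 896.
Since both are reversed, neither can invade when rare; the interior point is a saddle.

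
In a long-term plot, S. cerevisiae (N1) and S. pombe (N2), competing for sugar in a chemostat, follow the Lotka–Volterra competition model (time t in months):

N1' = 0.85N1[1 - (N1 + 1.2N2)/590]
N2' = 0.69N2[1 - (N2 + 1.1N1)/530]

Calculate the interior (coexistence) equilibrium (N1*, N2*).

N1* ≈ 144, N2* ≈ 372

Setting both brackets to zero gives the nullclines N1 + 1.2N2 = 590 and 1.1N1 + N2 = 530.
Substituting N2 = 530 - 1.1N1 into the first: N1(1 - 1.2·1.1) = 590 - 1.2·530.
So N1* = -46/-0.32 = 144, and then N2* = 530 - 1.1·144 = 372.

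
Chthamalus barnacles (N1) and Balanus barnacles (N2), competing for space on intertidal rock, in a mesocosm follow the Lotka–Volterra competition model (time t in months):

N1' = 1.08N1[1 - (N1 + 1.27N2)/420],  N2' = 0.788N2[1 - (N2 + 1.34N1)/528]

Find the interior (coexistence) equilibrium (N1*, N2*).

N1* ≈ 357, N2* ≈ 49.6

Setting both brackets to zero gives the nullclines N1 + 1.27N2 = 420 and 1.34N1 + N2 = 528.
Substituting N2 = 528 - 1.34N1 into the first: N1(1 - 1.27·1.34) = 420 - 1.27·528.
So N1* = -251/-0.702 = 357, and then N2* = 528 - 1.34·357 = 49.6.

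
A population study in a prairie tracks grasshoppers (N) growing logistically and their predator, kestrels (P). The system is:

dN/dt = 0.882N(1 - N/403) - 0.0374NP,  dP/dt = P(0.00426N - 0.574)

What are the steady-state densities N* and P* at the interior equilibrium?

N* ≈ 135, P* ≈ 15.7

From dP/dt = 0 with P > 0: 0.00426N* = 0.574, so N* = 135.
Substitute into dN/dt = 0: 0.882(1 - 135/403) = 0.0374P*.
The bracket is 0.666, giving P* = 0.587/0.0374 = 15.7.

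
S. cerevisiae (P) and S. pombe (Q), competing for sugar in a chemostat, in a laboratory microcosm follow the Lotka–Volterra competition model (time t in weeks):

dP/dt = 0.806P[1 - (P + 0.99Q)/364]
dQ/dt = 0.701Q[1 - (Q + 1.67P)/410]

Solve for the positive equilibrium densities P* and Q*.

Setting both brackets to zero gives the nullclines P + 0.99Q = 364 and 1.67P + Q = 410.
Substituting Q = 410 - 1.67P into the first: P(1 - 0.99·1.67) = 364 - 0.99·410.
So P* = -41.9/-0.653 = 64.1, and then Q* = 410 - 1.67·64.1 = 303.

P* ≈ 64.1, Q* ≈ 303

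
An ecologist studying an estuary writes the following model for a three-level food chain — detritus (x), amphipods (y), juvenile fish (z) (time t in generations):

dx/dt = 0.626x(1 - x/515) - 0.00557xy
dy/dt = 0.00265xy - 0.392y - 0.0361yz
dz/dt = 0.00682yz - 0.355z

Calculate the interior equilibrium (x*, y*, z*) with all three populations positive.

From dz/dt = 0: 0.00682y* = 0.355, so y* = 52.1.
From dx/dt = 0: 0.626(1 - x*/515) = 0.00557·52.1, giving x* = 515·(1 - 0.463) = 276.
From dy/dt = 0: 0.00265·276 - 0.392 = 0.0361z*, so z* = 0.341/0.0361 = 9.44.

x* ≈ 276, y* ≈ 52.1, z* ≈ 9.44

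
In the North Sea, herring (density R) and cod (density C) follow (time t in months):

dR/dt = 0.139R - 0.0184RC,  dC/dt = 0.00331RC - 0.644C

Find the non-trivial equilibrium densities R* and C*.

Set dC/dt = 0 with C > 0: 0.00331R - 0.644 = 0, so R* = 0.644/0.00331 = 195.
Set dR/dt = 0 with R > 0: 0.139 - 0.0184C = 0, so C* = 0.139/0.0184 = 7.55.

R* ≈ 195, C* ≈ 7.55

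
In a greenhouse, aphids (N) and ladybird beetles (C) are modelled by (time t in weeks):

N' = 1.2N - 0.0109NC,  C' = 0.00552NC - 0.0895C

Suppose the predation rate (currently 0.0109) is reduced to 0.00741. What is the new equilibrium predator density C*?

C* ≈ 162

At the interior fixed point, setting dN/dt = 0 with N > 0 fixes C* = (prey growth rate)/(NC coefficient) — independent of the other coefficients.
With the change, C* = 1.2/0.00741 = 162; it rises from 110.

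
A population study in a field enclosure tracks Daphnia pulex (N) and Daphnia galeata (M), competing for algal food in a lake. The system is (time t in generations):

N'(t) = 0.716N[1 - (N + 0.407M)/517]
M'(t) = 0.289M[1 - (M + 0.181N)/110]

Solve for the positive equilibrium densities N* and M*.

N* ≈ 510, M* ≈ 17.7

Setting both brackets to zero gives the nullclines N + 0.407M = 517 and 0.181N + M = 110.
Substituting M = 110 - 0.181N into the first: N(1 - 0.407·0.181) = 517 - 0.407·110.
So N* = 472/0.926 = 510, and then M* = 110 - 0.181·510 = 17.7.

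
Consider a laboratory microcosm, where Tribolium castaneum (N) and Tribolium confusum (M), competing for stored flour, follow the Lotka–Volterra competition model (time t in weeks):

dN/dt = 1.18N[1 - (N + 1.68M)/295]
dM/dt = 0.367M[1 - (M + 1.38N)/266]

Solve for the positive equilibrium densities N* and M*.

Setting both brackets to zero gives the nullclines N + 1.68M = 295 and 1.38N + M = 266.
Substituting M = 266 - 1.38N into the first: N(1 - 1.68·1.38) = 295 - 1.68·266.
So N* = -152/-1.32 = 115, and then M* = 266 - 1.38·115 = 107.

N* ≈ 115, M* ≈ 107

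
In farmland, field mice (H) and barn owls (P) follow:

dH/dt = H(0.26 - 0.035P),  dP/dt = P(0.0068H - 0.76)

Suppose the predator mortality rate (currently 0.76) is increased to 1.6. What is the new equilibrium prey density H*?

H* ≈ 235

At the interior fixed point, setting dP/dt = 0 with P > 0 fixes H* = (predator death rate)/(HP coefficient) — independent of the other coefficients.
With the change, H* = 1.6/0.0068 = 235; it rises from 112.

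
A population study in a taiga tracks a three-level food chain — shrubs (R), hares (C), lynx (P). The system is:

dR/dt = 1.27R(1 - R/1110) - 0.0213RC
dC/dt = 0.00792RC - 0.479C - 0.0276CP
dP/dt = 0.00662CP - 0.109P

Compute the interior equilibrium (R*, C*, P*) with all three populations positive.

R* ≈ 803, C* ≈ 16.5, P* ≈ 213

From dP/dt = 0: 0.00662C* = 0.109, so C* = 16.5.
From dR/dt = 0: 1.27(1 - R*/1110) = 0.0213·16.5, giving R* = 1110·(1 - 0.276) = 803.
From dC/dt = 0: 0.00792·803 - 0.479 = 0.0276P*, so P* = 5.88/0.0276 = 213.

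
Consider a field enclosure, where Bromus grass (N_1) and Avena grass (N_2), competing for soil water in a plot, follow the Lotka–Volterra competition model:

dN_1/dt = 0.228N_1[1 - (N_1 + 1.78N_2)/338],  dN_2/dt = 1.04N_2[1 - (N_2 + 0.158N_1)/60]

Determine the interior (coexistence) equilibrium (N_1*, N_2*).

N_1* ≈ 322, N_2* ≈ 9.18

Setting both brackets to zero gives the nullclines N_1 + 1.78N_2 = 338 and 0.158N_1 + N_2 = 60.
Substituting N_2 = 60 - 0.158N_1 into the first: N_1(1 - 1.78·0.158) = 338 - 1.78·60.
So N_1* = 231/0.719 = 322, and then N_2* = 60 - 0.158·322 = 9.18.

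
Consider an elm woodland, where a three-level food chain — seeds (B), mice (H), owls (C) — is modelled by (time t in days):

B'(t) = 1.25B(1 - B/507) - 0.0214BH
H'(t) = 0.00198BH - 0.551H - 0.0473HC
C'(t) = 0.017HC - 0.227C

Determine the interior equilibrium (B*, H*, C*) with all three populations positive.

B* ≈ 391, H* ≈ 13.4, C* ≈ 4.72

From dC/dt = 0: 0.017H* = 0.227, so H* = 13.4.
From dB/dt = 0: 1.25(1 - B*/507) = 0.0214·13.4, giving B* = 507·(1 - 0.229) = 391.
From dH/dt = 0: 0.00198·391 - 0.551 = 0.0473C*, so C* = 0.223/0.0473 = 4.72.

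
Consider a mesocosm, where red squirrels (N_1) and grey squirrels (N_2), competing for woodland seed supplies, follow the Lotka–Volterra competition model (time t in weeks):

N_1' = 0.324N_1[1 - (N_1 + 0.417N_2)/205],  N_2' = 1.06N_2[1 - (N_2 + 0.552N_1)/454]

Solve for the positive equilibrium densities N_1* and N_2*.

Setting both brackets to zero gives the nullclines N_1 + 0.417N_2 = 205 and 0.552N_1 + N_2 = 454.
Substituting N_2 = 454 - 0.552N_1 into the first: N_1(1 - 0.417·0.552) = 205 - 0.417·454.
So N_1* = 15.7/0.77 = 20.4, and then N_2* = 454 - 0.552·20.4 = 443.

N_1* ≈ 20.4, N_2* ≈ 443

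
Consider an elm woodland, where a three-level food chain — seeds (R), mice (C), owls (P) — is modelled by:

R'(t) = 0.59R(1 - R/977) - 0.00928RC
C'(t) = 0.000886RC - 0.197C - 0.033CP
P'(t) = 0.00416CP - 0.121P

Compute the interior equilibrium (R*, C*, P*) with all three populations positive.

R* ≈ 530, C* ≈ 29.1, P* ≈ 8.26

From dP/dt = 0: 0.00416C* = 0.121, so C* = 29.1.
From dR/dt = 0: 0.59(1 - R*/977) = 0.00928·29.1, giving R* = 977·(1 - 0.457) = 530.
From dC/dt = 0: 0.000886·530 - 0.197 = 0.033P*, so P* = 0.273/0.033 = 8.26.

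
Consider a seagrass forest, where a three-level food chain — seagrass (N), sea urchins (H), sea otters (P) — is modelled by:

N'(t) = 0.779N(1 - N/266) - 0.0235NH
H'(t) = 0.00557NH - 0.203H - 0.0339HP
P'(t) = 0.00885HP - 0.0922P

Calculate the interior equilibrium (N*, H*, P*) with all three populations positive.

From dP/dt = 0: 0.00885H* = 0.0922, so H* = 10.4.
From dN/dt = 0: 0.779(1 - N*/266) = 0.0235·10.4, giving N* = 266·(1 - 0.314) = 182.
From dH/dt = 0: 0.00557·182 - 0.203 = 0.0339P*, so P* = 0.813/0.0339 = 24.

N* ≈ 182, H* ≈ 10.4, P* ≈ 24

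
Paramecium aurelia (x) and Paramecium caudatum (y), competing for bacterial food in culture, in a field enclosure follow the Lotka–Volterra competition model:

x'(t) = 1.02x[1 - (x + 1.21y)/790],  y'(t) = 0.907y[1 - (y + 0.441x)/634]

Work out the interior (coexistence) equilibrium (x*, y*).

Setting both brackets to zero gives the nullclines x + 1.21y = 790 and 0.441x + y = 634.
Substituting y = 634 - 0.441x into the first: x(1 - 1.21·0.441) = 790 - 1.21·634.
So x* = 22.9/0.466 = 49, and then y* = 634 - 0.441·49 = 612.

x* ≈ 49, y* ≈ 612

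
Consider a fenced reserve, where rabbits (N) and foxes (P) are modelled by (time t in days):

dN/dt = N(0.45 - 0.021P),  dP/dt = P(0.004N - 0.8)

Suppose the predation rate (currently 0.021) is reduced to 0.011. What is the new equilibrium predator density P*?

At the interior fixed point, setting dN/dt = 0 with N > 0 fixes P* = (prey growth rate)/(NP coefficient) — independent of the other coefficients.
With the change, P* = 0.45/0.011 = 40.9; it rises from 21.4.

P* ≈ 40.9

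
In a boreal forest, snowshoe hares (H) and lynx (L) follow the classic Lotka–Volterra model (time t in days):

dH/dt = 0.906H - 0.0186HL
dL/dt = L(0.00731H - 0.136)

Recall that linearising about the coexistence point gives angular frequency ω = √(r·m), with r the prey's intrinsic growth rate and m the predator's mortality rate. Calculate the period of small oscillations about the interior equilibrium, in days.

T ≈ 17.9 days

Here r = 0.906 and m = 0.136, so r·m = 0.123.
ω = √0.123 = 0.351 per day, hence T = 2π/ω ≈ 17.9 days.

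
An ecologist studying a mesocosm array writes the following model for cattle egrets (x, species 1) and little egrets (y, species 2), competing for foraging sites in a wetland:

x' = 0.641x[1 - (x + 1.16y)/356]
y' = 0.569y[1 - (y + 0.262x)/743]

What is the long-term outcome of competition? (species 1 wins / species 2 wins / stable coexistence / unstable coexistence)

species 2 excludes species 1

Compare the nullcline intercepts: K1/α12 = 356/1.16 = 307 < K2 = 743; K2/α21 = 743/0.262 = 2840 > K1 = 356.
Since the inequalities point opposite ways, species 2 can invade but species 1 cannot.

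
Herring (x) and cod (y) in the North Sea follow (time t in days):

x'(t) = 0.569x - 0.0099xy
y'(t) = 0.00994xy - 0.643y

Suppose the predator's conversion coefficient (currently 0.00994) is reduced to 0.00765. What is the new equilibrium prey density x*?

At the interior fixed point, setting dy/dt = 0 with y > 0 fixes x* = (predator death rate)/(xy coefficient) — independent of the other coefficients.
With the change, x* = 0.643/0.00765 = 84.1; it rises from 64.7.

x* ≈ 84.1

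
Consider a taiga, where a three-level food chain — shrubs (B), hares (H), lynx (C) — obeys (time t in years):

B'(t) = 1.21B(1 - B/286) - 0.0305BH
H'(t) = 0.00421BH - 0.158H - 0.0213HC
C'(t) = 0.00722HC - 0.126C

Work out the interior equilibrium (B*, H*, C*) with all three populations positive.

B* ≈ 160, H* ≈ 17.5, C* ≈ 24.2

From dC/dt = 0: 0.00722H* = 0.126, so H* = 17.5.
From dB/dt = 0: 1.21(1 - B*/286) = 0.0305·17.5, giving B* = 286·(1 - 0.44) = 160.
From dH/dt = 0: 0.00421·160 - 0.158 = 0.0213C*, so C* = 0.516/0.0213 = 24.2.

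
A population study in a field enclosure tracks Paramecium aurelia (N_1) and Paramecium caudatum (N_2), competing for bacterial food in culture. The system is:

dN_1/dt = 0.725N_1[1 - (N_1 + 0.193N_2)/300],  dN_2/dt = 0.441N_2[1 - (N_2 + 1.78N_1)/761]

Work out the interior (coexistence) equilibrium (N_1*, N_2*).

N_1* ≈ 233, N_2* ≈ 346

Setting both brackets to zero gives the nullclines N_1 + 0.193N_2 = 300 and 1.78N_1 + N_2 = 761.
Substituting N_2 = 761 - 1.78N_1 into the first: N_1(1 - 0.193·1.78) = 300 - 0.193·761.
So N_1* = 153/0.656 = 233, and then N_2* = 761 - 1.78·233 = 346.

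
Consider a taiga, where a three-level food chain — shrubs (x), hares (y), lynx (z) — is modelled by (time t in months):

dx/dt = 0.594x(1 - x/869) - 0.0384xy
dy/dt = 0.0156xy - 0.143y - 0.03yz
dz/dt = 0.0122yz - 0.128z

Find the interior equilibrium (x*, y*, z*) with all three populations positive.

From dz/dt = 0: 0.0122y* = 0.128, so y* = 10.5.
From dx/dt = 0: 0.594(1 - x*/869) = 0.0384·10.5, giving x* = 869·(1 - 0.678) = 280.
From dy/dt = 0: 0.0156·280 - 0.143 = 0.03z*, so z* = 4.22/0.03 = 141.

x* ≈ 280, y* ≈ 10.5, z* ≈ 141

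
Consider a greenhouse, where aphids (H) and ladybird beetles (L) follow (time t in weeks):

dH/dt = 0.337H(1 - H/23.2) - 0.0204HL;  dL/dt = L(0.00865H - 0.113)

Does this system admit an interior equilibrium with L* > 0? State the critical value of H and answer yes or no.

The predator equation gives dL/dt > 0 only when H > 0.113/0.00865 = 13.1.
Without the predator, H → K = 23.2. Since 23.2 > 13.1, the predator can invade and persist.

Threshold H = 13.1; K > 13.1, so yes, the predator persists.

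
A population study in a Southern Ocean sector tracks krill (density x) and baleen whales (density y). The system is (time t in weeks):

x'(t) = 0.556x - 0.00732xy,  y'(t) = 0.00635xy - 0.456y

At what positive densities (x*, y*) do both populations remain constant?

x* ≈ 71.8, y* ≈ 76

Set dy/dt = 0 with y > 0: 0.00635x - 0.456 = 0, so x* = 0.456/0.00635 = 71.8.
Set dx/dt = 0 with x > 0: 0.556 - 0.00732y = 0, so y* = 0.556/0.00732 = 76.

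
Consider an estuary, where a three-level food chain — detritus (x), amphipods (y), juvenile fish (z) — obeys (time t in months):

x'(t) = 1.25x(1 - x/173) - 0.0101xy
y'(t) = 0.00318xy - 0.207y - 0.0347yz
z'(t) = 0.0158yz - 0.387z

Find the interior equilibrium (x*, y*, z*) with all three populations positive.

x* ≈ 139, y* ≈ 24.5, z* ≈ 6.75

From dz/dt = 0: 0.0158y* = 0.387, so y* = 24.5.
From dx/dt = 0: 1.25(1 - x*/173) = 0.0101·24.5, giving x* = 173·(1 - 0.198) = 139.
From dy/dt = 0: 0.00318·139 - 0.207 = 0.0347z*, so z* = 0.234/0.0347 = 6.75.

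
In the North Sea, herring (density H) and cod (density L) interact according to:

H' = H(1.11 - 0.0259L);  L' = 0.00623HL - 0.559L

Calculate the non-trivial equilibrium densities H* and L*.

H* ≈ 89.7, L* ≈ 42.9

Set dL/dt = 0 with L > 0: 0.00623H - 0.559 = 0, so H* = 0.559/0.00623 = 89.7.
Set dH/dt = 0 with H > 0: 1.11 - 0.0259L = 0, so L* = 1.11/0.0259 = 42.9.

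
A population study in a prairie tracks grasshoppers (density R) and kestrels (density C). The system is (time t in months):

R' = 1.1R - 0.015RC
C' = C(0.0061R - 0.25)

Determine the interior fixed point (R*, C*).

R* ≈ 41, C* ≈ 73.3

Set dC/dt = 0 with C > 0: 0.0061R - 0.25 = 0, so R* = 0.25/0.0061 = 41.
Set dR/dt = 0 with R > 0: 1.1 - 0.015C = 0, so C* = 1.1/0.015 = 73.3.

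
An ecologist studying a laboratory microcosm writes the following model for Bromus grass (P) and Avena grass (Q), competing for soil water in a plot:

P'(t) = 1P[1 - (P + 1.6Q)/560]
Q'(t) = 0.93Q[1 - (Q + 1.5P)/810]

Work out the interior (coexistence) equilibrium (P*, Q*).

P* ≈ 526, Q* ≈ 21.4

Setting both brackets to zero gives the nullclines P + 1.6Q = 560 and 1.5P + Q = 810.
Substituting Q = 810 - 1.5P into the first: P(1 - 1.6·1.5) = 560 - 1.6·810.
So P* = -736/-1.4 = 526, and then Q* = 810 - 1.5·526 = 21.4.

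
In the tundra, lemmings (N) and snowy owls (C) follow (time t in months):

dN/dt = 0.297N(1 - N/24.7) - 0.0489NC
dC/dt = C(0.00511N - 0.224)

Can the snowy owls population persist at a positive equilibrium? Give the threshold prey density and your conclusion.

The predator equation gives dC/dt > 0 only when N > 0.224/0.00511 = 43.8.
Without the predator, N → K = 24.7. Since 24.7 < 43.8, the predator cannot invade.

Threshold N = 43.8; K < 43.8, so no, the predator goes extinct.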